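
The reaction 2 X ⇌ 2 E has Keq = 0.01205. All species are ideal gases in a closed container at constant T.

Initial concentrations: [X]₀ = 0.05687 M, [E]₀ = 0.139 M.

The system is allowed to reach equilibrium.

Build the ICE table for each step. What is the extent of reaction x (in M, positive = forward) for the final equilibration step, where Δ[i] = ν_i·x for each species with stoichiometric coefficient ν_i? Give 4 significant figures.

x = -0.05981 M

Q₀ = 5.974 vs Keq = 0.01205 ⇒ Q>K, reverse
Step 1:
                    X           E
  init        0.05687       0.139
  Δ            0.1196     -0.1196
  eq           0.1765     0.01937
  solve Keq expr → x = -0.05981; check Q = 0.01205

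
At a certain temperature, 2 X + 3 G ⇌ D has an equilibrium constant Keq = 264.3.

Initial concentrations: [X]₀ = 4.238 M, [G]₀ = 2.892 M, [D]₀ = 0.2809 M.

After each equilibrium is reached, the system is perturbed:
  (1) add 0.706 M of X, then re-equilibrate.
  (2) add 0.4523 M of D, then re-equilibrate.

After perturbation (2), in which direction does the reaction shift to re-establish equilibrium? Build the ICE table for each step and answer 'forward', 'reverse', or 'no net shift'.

Q₀ = 6.4660e-04 vs Keq = 264.3 ⇒ Q<K, forward
Step 1:
                   X          G          D
  Initial      4.238      2.892     0.2809
  Change      -1.866     -2.799     0.9329
  Equil        2.372    0.09345      1.214
  solve Keq expr → x = 0.9329; check Q = 264.3
Then add 0.706 M of X.
Step 2:
                   X          G          D
  Initial      3.078    0.09345      1.214
  Change   -0.009751   -0.01463   0.004876
  Equil        3.069    0.07882      1.219
  solve Keq expr → x = 0.004876; check Q = 264.3
Then add 0.4523 M of D.
Step 3:
                   X          G          D
  Initial      3.069    0.07882      1.671
  Change    0.005724   0.008587  -0.002862
  Equil        3.074    0.08741      1.668
  solve Keq expr → x = -0.002862; check Q = 264.3

Direction: reverse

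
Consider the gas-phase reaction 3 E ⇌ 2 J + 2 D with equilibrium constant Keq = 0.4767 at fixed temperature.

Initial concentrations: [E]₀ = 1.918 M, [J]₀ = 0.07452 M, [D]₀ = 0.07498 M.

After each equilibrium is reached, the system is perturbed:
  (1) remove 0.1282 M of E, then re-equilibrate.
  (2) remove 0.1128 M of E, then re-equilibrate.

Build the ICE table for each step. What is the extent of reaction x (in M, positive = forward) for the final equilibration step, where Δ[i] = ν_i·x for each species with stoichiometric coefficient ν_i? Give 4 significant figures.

x = -0.0187 M

Q₀ = 4.4248e-06 vs Keq = 0.4767 ⇒ Q<K, forward
Step 1:
                   E          J          D
  Initial      1.918    0.07452    0.07498
  Change      -1.029      0.686      0.686
  Equil        0.889     0.7605      0.761
  solve Keq expr → x = 0.343; check Q = 0.4767
Then remove 0.1282 M of E.
Step 2:
                   E          J          D
  Initial     0.7608     0.7605      0.761
  Change     0.06318   -0.04212   -0.04212
  Equil        0.824     0.7184     0.7189
  solve Keq expr → x = -0.02106; check Q = 0.4767
Then remove 0.1128 M of E.
Step 3:
                   E          J          D
  Initial     0.7112     0.7184     0.7189
  Change     0.05611   -0.03741   -0.03741
  Equil       0.7673      0.681     0.6814
  solve Keq expr → x = -0.0187; check Q = 0.4767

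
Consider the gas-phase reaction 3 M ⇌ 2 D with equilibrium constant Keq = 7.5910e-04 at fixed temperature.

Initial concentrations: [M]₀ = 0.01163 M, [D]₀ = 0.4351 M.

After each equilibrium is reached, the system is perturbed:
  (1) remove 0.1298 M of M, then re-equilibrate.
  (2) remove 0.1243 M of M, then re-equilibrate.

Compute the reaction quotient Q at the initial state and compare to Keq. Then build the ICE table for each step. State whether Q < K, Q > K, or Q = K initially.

Q₀ = 1.2035e+05 vs Keq = 7.5910e-04 ⇒ Q>K, reverse
Step 1:
                  M         D
  Initial   0.01163    0.4351
  Change     0.6313   -0.4209
  Equil       0.643    0.0142
  solve Keq expr → x = -0.2104; check Q = 7.5910e-04
Then remove 0.1298 M of M.
Step 2:
                  M         D
  Initial    0.5132    0.0142
  Change   0.005854 -0.003903
  Equil       0.519    0.0103
  solve Keq expr → x = -0.001951; check Q = 7.5910e-04
Then remove 0.1243 M of M.
Step 3:
                  M         D
  Initial    0.3947    0.0103
  Change   0.005009 -0.003339
  Equil      0.3997  0.006963
  solve Keq expr → x = -0.00167; check Q = 7.5910e-04

Q₀ = 1.2035e+05; Q > K (proceeds reverse)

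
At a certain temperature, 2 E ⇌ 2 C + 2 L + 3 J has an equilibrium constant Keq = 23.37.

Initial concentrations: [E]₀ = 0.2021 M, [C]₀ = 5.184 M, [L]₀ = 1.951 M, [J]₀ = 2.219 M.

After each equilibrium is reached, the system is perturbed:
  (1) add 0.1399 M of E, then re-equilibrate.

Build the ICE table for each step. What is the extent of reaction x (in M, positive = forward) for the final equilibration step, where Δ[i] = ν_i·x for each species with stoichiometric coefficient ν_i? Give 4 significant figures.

x = 0.01539 M

Q₀ = 2.7364e+04 vs Keq = 23.37 ⇒ Q>K, reverse
Step 1:
                    E           C           L           J
  init         0.2021       5.184       1.951       2.219
  Δ            0.8159     -0.8159     -0.8159      -1.224
  eq            1.018       4.368       1.135      0.9951
  solve Keq expr → x = -0.408; check Q = 23.37
Then add 0.1399 M of E.
Step 2:
                    E           C           L           J
  init          1.158       4.368       1.135      0.9951
  Δ          -0.03078     0.03078     0.03078     0.04617
  eq            1.127       4.399       1.166       1.041
  solve Keq expr → x = 0.01539; check Q = 23.37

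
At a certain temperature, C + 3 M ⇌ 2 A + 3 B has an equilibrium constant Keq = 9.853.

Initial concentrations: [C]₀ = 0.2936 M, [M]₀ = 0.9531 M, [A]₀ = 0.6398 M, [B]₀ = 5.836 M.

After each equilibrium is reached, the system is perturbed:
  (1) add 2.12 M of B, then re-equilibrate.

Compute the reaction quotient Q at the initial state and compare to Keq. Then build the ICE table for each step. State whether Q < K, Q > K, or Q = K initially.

Q₀ = 320.1 vs Keq = 9.853 ⇒ Q>K, reverse
Step 1:
                    C           M           A           B
  I            0.2936      0.9531      0.6398       5.836
  C            0.1678      0.5033     -0.3355     -0.5033
  E            0.4614       1.456      0.3043       5.333
  solve Keq expr → x = -0.1678; check Q = 9.853
Then add 2.12 M of B.
Step 2:
                    C           M           A           B
  I            0.4614       1.456      0.3043       7.453
  C           0.04092      0.1228    -0.08184     -0.1228
  E            0.5023       1.579      0.2224        7.33
  solve Keq expr → x = -0.04092; check Q = 9.853

Q₀ = 320.1; Q > K (proceeds reverse)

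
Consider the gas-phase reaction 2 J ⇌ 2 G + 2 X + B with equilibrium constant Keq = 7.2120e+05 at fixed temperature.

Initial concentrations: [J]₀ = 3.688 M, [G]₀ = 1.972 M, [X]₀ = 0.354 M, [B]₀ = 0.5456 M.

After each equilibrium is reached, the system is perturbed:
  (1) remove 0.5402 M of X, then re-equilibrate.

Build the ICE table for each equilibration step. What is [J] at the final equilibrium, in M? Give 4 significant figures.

[J]_eq = 0.03536 M

Q₀ = 0.01955 vs Keq = 7.2120e+05 ⇒ Q<K, forward
Step 1:
                   J          G          X          B
  init         3.688      1.972      0.354     0.5456
  Δ           -3.647      3.647      3.647      1.824
  eq         0.04075      5.619      4.001      2.369
  solve Keq expr → x = 1.824; check Q = 7.2120e+05
Then remove 0.5402 M of X.
Step 2:
                   J          G          X          B
  init       0.04075      5.619      3.461      2.369
  Δ        -0.005393   0.005393   0.005393   0.002696
  eq         0.03536      5.625      3.466      2.372
  solve Keq expr → x = 0.002696; check Q = 7.2120e+05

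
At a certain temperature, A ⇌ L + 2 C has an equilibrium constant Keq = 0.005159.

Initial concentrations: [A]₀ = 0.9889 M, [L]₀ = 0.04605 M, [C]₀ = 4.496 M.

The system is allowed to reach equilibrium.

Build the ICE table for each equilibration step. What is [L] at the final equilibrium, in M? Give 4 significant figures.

Q₀ = 0.9413 vs Keq = 0.005159 ⇒ Q>K, reverse
Step 1:
                   A          L          C
  init        0.9889    0.04605      4.496
  Δ          0.04577   -0.04577   -0.09155
  eq           1.035 2.7516e-04      4.404
  solve Keq expr → x = -0.04577; check Q = 0.005159

[L]_eq = 2.7516e-04 M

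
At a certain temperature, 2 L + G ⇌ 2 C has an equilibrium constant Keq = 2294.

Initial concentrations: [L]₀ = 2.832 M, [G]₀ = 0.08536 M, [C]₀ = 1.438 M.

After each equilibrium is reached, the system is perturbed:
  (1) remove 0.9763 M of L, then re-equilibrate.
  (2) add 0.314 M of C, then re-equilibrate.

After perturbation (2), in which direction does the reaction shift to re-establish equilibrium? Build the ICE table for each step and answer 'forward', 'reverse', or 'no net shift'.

Direction: reverse

Q₀ = 3.02 vs Keq = 2294 ⇒ Q<K, forward
Step 1:
                    L           G           C
  Initial       2.832     0.08536       1.438
  Change      -0.1704     -0.0852      0.1704
  Equil         2.662  1.5919e-04       1.608
  solve Keq expr → x = 0.0852; check Q = 2294
Then remove 0.9763 M of L.
Step 2:
                    L           G           C
  Initial       1.685  1.5919e-04       1.608
  Change   4.7480e-04  2.3740e-04 -4.7480e-04
  Equil         1.686  3.9659e-04       1.608
  solve Keq expr → x = -2.3740e-04; check Q = 2294
Then add 0.314 M of C.
Step 3:
                    L           G           C
  Initial       1.686  3.9659e-04       1.922
  Change   3.3918e-04  1.6959e-04 -3.3918e-04
  Equil         1.686  5.6618e-04       1.922
  solve Keq expr → x = -1.6959e-04; check Q = 2294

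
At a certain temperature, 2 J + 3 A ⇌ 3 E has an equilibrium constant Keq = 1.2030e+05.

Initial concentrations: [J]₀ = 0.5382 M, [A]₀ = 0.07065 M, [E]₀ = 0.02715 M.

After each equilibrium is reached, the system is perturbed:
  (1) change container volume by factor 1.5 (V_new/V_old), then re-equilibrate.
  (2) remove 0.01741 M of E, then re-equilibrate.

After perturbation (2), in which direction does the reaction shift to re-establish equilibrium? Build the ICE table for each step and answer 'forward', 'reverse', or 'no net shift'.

Q₀ = 0.1959 vs Keq = 1.2030e+05 ⇒ Q<K, forward
Step 1:
                  J         A         E
  init       0.5382   0.07065   0.02715
  Δ        -0.04505  -0.06758   0.06758
  eq         0.4931  0.003074   0.09473
  solve Keq expr → x = 0.02253; check Q = 1.2030e+05
Then change container volume by factor 1.5 (V_new/V_old).
Step 2:
                  J         A         E
  init       0.3288  0.002049   0.06315
  Δ       4.0536e-04 6.0805e-04 -6.0805e-04
  eq         0.3292  0.002657   0.06254
  solve Keq expr → x = -2.0268e-04; check Q = 1.2030e+05
Then remove 0.01741 M of E.
Step 3:
                  J         A         E
  init       0.3292  0.002657   0.04513
  Δ       -4.7189e-04 -7.0783e-04 7.0783e-04
  eq         0.3287   0.00195   0.04584
  solve Keq expr → x = 2.3594e-04; check Q = 1.2030e+05

Direction: forward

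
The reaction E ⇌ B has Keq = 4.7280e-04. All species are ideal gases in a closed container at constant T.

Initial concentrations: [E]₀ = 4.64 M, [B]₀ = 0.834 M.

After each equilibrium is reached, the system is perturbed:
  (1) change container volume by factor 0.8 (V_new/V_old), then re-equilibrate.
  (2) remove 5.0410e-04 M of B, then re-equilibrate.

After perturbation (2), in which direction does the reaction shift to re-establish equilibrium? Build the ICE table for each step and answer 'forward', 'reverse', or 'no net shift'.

Q₀ = 0.1797 vs Keq = 4.7280e-04 ⇒ Q>K, reverse
Step 1:
                  E         B
  init         4.64     0.834
  Δ          0.8314   -0.8314
  eq          5.471  0.002587
  solve Keq expr → x = -0.8314; check Q = 4.7280e-04
Then change container volume by factor 0.8 (V_new/V_old).
Step 2:
                  E         B
  init        6.839  0.003234
  Δ               0         0
  eq          6.839  0.003234
  solve Keq expr → x = 0; check Q = 4.7280e-04
Then remove 5.0410e-04 M of B.
Step 3:
                  E         B
  init        6.839   0.00273
  Δ       -5.0386e-04 5.0386e-04
  eq          6.839  0.003233
  solve Keq expr → x = 5.0386e-04; check Q = 4.7280e-04

Direction: forward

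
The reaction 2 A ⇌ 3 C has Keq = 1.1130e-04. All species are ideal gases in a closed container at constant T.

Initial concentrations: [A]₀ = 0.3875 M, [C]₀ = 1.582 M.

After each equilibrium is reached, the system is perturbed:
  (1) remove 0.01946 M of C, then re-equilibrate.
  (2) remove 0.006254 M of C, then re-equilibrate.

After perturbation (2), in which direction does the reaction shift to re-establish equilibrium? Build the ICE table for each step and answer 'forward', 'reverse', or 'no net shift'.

Direction: forward

Q₀ = 26.37 vs Keq = 1.1130e-04 ⇒ Q>K, reverse
Step 1:
                  A         C
  Initial    0.3875     1.582
  Change      1.014    -1.522
  Equil       1.402   0.06026
  solve Keq expr → x = -0.5072; check Q = 1.1130e-04
Then remove 0.01946 M of C.
Step 2:
                  A         C
  Initial     1.402    0.0408
  Change   -0.01273   0.01909
  Equil       1.389   0.05989
  solve Keq expr → x = 0.006365; check Q = 1.1130e-04
Then remove 0.006254 M of C.
Step 3:
                  A         C
  Initial     1.389   0.05364
  Change  -0.004091  0.006136
  Equil       1.385   0.05977
  solve Keq expr → x = 0.002045; check Q = 1.1130e-04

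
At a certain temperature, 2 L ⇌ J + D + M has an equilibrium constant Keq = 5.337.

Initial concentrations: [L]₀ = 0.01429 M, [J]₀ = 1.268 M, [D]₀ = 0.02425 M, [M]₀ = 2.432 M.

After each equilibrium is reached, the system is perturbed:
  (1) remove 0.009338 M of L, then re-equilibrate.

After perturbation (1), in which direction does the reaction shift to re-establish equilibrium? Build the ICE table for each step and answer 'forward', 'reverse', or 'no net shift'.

Q₀ = 366.2 vs Keq = 5.337 ⇒ Q>K, reverse
Step 1:
                  L         J         D         M
  init      0.01429     1.268   0.02425     2.432
  Δ         0.03859   -0.0193   -0.0193   -0.0193
  eq        0.05288     1.249  0.004954     2.413
  solve Keq expr → x = -0.0193; check Q = 5.337
Then remove 0.009338 M of L.
Step 2:
                  L         J         D         M
  init      0.04354     1.249  0.004954     2.413
  Δ        0.002414 -0.001207 -0.001207 -0.001207
  eq        0.04596     1.247  0.003747     2.411
  solve Keq expr → x = -0.001207; check Q = 5.337

Direction: reverse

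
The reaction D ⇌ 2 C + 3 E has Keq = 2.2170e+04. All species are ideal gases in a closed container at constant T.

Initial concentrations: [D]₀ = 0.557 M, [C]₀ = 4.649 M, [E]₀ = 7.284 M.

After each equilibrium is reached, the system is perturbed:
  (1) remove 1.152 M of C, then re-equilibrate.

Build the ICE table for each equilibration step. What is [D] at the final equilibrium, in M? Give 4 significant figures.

Q₀ = 1.4996e+04 vs Keq = 2.2170e+04 ⇒ Q<K, forward
Step 1:
                   D          C          E
  init         0.557      4.649      7.284
  Δ         -0.09708     0.1942     0.2912
  eq          0.4599      4.843      7.575
  solve Keq expr → x = 0.09708; check Q = 2.2170e+04
Then remove 1.152 M of C.
Step 2:
                   D          C          E
  init        0.4599      3.691      7.575
  Δ          -0.1152     0.2304     0.3456
  eq          0.3447      3.922      7.921
  solve Keq expr → x = 0.1152; check Q = 2.2170e+04

[D]_eq = 0.3447 M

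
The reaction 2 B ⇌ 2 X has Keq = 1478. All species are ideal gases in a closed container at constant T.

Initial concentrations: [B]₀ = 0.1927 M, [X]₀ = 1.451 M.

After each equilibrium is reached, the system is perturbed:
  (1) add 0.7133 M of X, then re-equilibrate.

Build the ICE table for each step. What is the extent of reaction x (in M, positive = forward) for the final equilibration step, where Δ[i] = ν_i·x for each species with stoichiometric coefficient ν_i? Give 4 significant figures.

x = -0.009042 M

Q₀ = 56.7 vs Keq = 1478 ⇒ Q<K, forward
Step 1:
                   B          X
  I           0.1927      1.451
  C           -0.151      0.151
  E          0.04167      1.602
  solve Keq expr → x = 0.07551; check Q = 1478
Then add 0.7133 M of X.
Step 2:
                   B          X
  I          0.04167      2.315
  C          0.01808   -0.01808
  E          0.05975      2.297
  solve Keq expr → x = -0.009042; check Q = 1478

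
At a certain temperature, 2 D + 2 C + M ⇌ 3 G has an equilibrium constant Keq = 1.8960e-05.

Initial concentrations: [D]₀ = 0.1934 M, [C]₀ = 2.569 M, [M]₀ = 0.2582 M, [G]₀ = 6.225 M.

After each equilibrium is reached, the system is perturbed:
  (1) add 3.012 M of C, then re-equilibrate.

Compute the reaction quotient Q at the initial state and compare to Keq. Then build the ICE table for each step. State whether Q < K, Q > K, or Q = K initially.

Q₀ = 3785 vs Keq = 1.8960e-05 ⇒ Q>K, reverse
Step 1:
                    D           C           M           G
  Initial      0.1934       2.569      0.2582       6.225
  Change        3.941       3.941       1.971      -5.912
  Equil         4.135        6.51       2.229      0.3129
  solve Keq expr → x = -1.971; check Q = 1.8960e-05
Then add 3.012 M of C.
Step 2:
                    D           C           M           G
  Initial       4.135       9.522       2.229      0.3129
  Change     -0.05562    -0.05562    -0.02781     0.08343
  Equil         4.079       9.467       2.201      0.3963
  solve Keq expr → x = 0.02781; check Q = 1.8960e-05

Q₀ = 3785; Q > K (proceeds reverse)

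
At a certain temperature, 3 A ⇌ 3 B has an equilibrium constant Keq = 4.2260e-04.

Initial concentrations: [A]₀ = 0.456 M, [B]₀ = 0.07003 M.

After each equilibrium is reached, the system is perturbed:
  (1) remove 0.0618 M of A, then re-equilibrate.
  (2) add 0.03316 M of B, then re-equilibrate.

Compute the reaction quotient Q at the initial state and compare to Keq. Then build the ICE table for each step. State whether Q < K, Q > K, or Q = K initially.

Q₀ = 0.003622 vs Keq = 4.2260e-04 ⇒ Q>K, reverse
Step 1:
                  A         B
  Initial     0.456   0.07003
  Change    0.03331  -0.03331
  Equil      0.4893   0.03672
  solve Keq expr → x = -0.0111; check Q = 4.2260e-04
Then remove 0.0618 M of A.
Step 2:
                  A         B
  Initial    0.4275   0.03672
  Change   0.004314 -0.004314
  Equil      0.4318   0.03241
  solve Keq expr → x = -0.001438; check Q = 4.2260e-04
Then add 0.03316 M of B.
Step 3:
                  A         B
  Initial    0.4318   0.06557
  Change    0.03085  -0.03085
  Equil      0.4627   0.03472
  solve Keq expr → x = -0.01028; check Q = 4.2260e-04

Q₀ = 0.003622; Q > K (proceeds reverse)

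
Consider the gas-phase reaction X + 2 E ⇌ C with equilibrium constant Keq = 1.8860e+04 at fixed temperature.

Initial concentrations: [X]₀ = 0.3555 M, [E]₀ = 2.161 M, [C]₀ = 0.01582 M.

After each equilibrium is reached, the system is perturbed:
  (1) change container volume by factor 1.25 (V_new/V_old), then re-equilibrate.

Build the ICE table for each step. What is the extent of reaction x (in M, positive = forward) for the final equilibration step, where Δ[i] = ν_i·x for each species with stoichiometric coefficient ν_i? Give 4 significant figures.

x = -4.2133e-06 M

Q₀ = 0.009529 vs Keq = 1.8860e+04 ⇒ Q<K, forward
Step 1:
                   X          E          C
  init        0.3555      2.161    0.01582
  Δ          -0.3555     -0.711     0.3555
  eq      9.3637e-06       1.45     0.3713
  solve Keq expr → x = 0.3555; check Q = 1.8860e+04
Then change container volume by factor 1.25 (V_new/V_old).
Step 2:
                   X          E          C
  init    7.4910e-06       1.16      0.297
  Δ       4.2133e-06 8.4267e-06 -4.2133e-06
  eq      1.1704e-05       1.16      0.297
  solve Keq expr → x = -4.2133e-06; check Q = 1.8860e+04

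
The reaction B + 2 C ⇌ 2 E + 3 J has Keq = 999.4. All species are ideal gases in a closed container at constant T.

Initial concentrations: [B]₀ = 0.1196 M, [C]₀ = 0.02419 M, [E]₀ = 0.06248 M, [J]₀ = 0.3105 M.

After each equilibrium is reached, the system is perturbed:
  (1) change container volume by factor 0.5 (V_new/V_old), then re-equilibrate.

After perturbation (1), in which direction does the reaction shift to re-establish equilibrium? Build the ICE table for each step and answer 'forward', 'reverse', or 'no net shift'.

Direction: reverse

Q₀ = 1.67 vs Keq = 999.4 ⇒ Q<K, forward
Step 1:
                  B         C         E         J
  init       0.1196   0.02419   0.06248    0.3105
  Δ        -0.01127  -0.02254   0.02254   0.03381
  eq         0.1083  0.001651   0.08502    0.3443
  solve Keq expr → x = 0.01127; check Q = 999.4
Then change container volume by factor 0.5 (V_new/V_old).
Step 2:
                  B         C         E         J
  init       0.2167  0.003302      0.17    0.6886
  Δ        0.001547  0.003093 -0.003093  -0.00464
  eq         0.2182  0.006395    0.1669     0.684
  solve Keq expr → x = -0.001547; check Q = 999.4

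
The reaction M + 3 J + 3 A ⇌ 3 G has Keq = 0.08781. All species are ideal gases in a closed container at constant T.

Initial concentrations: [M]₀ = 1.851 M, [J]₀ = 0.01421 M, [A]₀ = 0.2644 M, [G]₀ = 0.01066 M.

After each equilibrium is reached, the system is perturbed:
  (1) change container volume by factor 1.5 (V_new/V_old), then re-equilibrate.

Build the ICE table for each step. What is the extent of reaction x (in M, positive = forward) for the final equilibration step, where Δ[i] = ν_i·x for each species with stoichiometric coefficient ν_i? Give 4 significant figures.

x = -2.7270e-04 M

Q₀ = 12.34 vs Keq = 0.08781 ⇒ Q>K, reverse
Step 1:
                    M           J           A           G
  init          1.851     0.01421      0.2644     0.01066
  Δ          0.002482    0.007446    0.007446   -0.007446
  eq            1.853     0.02166      0.2718    0.003214
  solve Keq expr → x = -0.002482; check Q = 0.08781
Then change container volume by factor 1.5 (V_new/V_old).
Step 2:
                    M           J           A           G
  init          1.236     0.01444      0.1812    0.002143
  Δ        2.7270e-04  8.1810e-04  8.1810e-04 -8.1810e-04
  eq            1.236     0.01526       0.182    0.001325
  solve Keq expr → x = -2.7270e-04; check Q = 0.08781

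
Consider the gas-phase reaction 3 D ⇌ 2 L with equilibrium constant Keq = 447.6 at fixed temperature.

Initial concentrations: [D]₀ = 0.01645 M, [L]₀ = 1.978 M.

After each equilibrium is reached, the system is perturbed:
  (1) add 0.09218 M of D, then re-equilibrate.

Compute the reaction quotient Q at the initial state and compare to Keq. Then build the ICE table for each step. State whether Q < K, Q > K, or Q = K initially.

Q₀ = 8.7893e+05; Q > K (proceeds reverse)

Q₀ = 8.7893e+05 vs Keq = 447.6 ⇒ Q>K, reverse
Step 1:
                    D           L
  init        0.01645       1.978
  Δ            0.1811     -0.1207
  eq           0.1975       1.857
  solve Keq expr → x = -0.06036; check Q = 447.6
Then add 0.09218 M of D.
Step 2:
                    D           L
  init         0.2897       1.857
  Δ          -0.08804     0.05869
  eq           0.2017       1.916
  solve Keq expr → x = 0.02935; check Q = 447.6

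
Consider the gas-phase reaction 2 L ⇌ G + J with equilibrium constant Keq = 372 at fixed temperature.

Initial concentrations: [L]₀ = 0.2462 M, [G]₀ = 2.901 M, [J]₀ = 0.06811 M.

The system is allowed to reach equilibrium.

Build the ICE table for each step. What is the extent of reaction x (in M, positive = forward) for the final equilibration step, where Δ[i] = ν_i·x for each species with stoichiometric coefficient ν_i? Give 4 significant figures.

Q₀ = 3.26 vs Keq = 372 ⇒ Q<K, forward
Step 1:
                  L         G         J
  init       0.2462     2.901   0.06811
  Δ         -0.2089    0.1044    0.1044
  eq        0.03734     3.005    0.1725
  solve Keq expr → x = 0.1044; check Q = 372

x = 0.1044 M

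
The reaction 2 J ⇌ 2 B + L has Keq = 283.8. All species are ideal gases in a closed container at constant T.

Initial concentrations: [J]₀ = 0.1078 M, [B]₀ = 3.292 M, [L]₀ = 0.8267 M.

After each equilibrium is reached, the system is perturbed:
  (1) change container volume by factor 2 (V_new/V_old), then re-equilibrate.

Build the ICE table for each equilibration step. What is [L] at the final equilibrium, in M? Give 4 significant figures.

[L]_eq = 0.4092 M

Q₀ = 771 vs Keq = 283.8 ⇒ Q>K, reverse
Step 1:
                   J          B          L
  Initial     0.1078      3.292     0.8267
  Change     0.06311   -0.06311   -0.03156
  Equil       0.1709      3.229     0.7951
  solve Keq expr → x = -0.03156; check Q = 283.8
Then change container volume by factor 2 (V_new/V_old).
Step 2:
                   J          B          L
  Initial    0.08546      1.614     0.3976
  Change    -0.02327    0.02327    0.01163
  Equil      0.06219      1.638     0.4092
  solve Keq expr → x = 0.01163; check Q = 283.8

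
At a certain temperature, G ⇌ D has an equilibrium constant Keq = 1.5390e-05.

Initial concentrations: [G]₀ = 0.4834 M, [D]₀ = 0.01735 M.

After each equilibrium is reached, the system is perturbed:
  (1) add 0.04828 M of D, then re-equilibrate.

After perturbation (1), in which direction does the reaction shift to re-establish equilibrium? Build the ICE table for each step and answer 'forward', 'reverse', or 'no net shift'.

Q₀ = 0.03589 vs Keq = 1.5390e-05 ⇒ Q>K, reverse
Step 1:
                    G           D
  Initial      0.4834     0.01735
  Change      0.01734    -0.01734
  Equil        0.5007  7.7064e-06
  solve Keq expr → x = -0.01734; check Q = 1.5390e-05
Then add 0.04828 M of D.
Step 2:
                    G           D
  Initial      0.5007     0.04829
  Change      0.04828    -0.04828
  Equil         0.549  8.4494e-06
  solve Keq expr → x = -0.04828; check Q = 1.5390e-05

Direction: reverse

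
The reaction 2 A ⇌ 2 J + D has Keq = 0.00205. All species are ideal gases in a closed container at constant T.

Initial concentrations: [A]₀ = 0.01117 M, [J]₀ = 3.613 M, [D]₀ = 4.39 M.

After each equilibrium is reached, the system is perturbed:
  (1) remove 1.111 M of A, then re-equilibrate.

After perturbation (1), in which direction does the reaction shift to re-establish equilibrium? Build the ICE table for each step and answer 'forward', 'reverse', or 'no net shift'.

Q₀ = 4.5930e+05 vs Keq = 0.00205 ⇒ Q>K, reverse
Step 1:
                  A         J         D
  Initial   0.01117     3.613      4.39
  Change      3.515    -3.515    -1.757
  Equil       3.526   0.09839     2.633
  solve Keq expr → x = -1.757; check Q = 0.00205
Then remove 1.111 M of A.
Step 2:
                  A         J         D
  Initial     2.415   0.09839     2.633
  Change    0.02997  -0.02997  -0.01499
  Equil       2.445   0.06842     2.618
  solve Keq expr → x = -0.01499; check Q = 0.00205

Direction: reverse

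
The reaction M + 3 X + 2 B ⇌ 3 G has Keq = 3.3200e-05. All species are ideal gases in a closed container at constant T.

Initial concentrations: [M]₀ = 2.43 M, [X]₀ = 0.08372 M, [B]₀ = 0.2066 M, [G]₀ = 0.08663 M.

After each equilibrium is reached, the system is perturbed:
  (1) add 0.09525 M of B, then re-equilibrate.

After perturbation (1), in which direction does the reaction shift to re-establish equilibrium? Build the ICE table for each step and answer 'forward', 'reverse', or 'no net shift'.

Direction: forward

Q₀ = 10.68 vs Keq = 3.3200e-05 ⇒ Q>K, reverse
Step 1:
                    M           X           B           G
  init           2.43     0.08372      0.2066     0.08663
  Δ           0.02788     0.08365     0.05577    -0.08365
  eq            2.458      0.1674      0.2624    0.002975
  solve Keq expr → x = -0.02788; check Q = 3.3200e-05
Then add 0.09525 M of B.
Step 2:
                    M           X           B           G
  init          2.458      0.1674      0.3576    0.002975
  Δ       -2.2157e-04 -6.6471e-04 -4.4314e-04  6.6471e-04
  eq            2.458      0.1667      0.3572     0.00364
  solve Keq expr → x = 2.2157e-04; check Q = 3.3200e-05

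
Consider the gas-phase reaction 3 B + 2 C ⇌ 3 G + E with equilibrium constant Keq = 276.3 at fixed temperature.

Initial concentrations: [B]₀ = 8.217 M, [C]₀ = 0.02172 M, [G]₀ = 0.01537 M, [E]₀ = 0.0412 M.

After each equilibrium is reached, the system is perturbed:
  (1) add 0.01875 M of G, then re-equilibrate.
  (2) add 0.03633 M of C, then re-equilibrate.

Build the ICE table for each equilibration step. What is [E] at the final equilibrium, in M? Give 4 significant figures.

Q₀ = 5.7156e-07 vs Keq = 276.3 ⇒ Q<K, forward
Step 1:
                   B          C          G          E
  Initial      8.217    0.02172    0.01537     0.0412
  Change    -0.03257   -0.02171    0.03257    0.01086
  Equil        8.184 6.1535e-06    0.04794    0.05206
  solve Keq expr → x = 0.01086; check Q = 276.3
Then add 0.01875 M of G.
Step 2:
                   B          C          G          E
  Initial      8.184 6.1535e-06    0.06669    0.05206
  Change  5.9119e-06 3.9413e-06 -5.9119e-06 -1.9706e-06
  Equil        8.184 1.0095e-05    0.06668    0.05205
  solve Keq expr → x = -1.9706e-06; check Q = 276.3
Then add 0.03633 M of C.
Step 3:
                   B          C          G          E
  Initial      8.184    0.03634    0.06668    0.05205
  Change    -0.05447   -0.03631    0.05447    0.01816
  Equil         8.13 2.8998e-05     0.1212    0.07021
  solve Keq expr → x = 0.01816; check Q = 276.3

[E]_eq = 0.07021 M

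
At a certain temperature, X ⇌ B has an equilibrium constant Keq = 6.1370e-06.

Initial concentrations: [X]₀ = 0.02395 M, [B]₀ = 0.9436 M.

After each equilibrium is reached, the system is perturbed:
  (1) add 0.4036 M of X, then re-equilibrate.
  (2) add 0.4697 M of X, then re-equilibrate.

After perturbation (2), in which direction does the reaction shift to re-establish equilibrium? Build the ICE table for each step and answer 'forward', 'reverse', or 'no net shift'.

Direction: forward

Q₀ = 39.4 vs Keq = 6.1370e-06 ⇒ Q>K, reverse
Step 1:
                   X          B
  I          0.02395     0.9436
  C           0.9436    -0.9436
  E           0.9675 5.9378e-06
  solve Keq expr → x = -0.9436; check Q = 6.1370e-06
Then add 0.4036 M of X.
Step 2:
                   X          B
  I            1.371 5.9378e-06
  C       -2.4769e-06 2.4769e-06
  E            1.371 8.4147e-06
  solve Keq expr → x = 2.4769e-06; check Q = 6.1370e-06
Then add 0.4697 M of X.
Step 3:
                   X          B
  I            1.841 8.4147e-06
  C       -2.8825e-06 2.8825e-06
  E            1.841 1.1297e-05
  solve Keq expr → x = 2.8825e-06; check Q = 6.1370e-06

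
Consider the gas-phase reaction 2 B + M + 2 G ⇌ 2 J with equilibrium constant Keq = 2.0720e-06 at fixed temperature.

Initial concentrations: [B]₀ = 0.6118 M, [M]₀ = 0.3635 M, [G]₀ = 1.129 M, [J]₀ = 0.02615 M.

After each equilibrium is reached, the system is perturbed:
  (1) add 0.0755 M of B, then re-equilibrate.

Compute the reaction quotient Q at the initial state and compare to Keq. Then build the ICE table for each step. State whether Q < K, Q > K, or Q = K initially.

Q₀ = 0.003943 vs Keq = 2.0720e-06 ⇒ Q>K, reverse
Step 1:
                    B           M           G           J
  init         0.6118      0.3635       1.129     0.02615
  Δ            0.0255     0.01275      0.0255     -0.0255
  eq           0.6373      0.3763       1.155  6.4964e-04
  solve Keq expr → x = -0.01275; check Q = 2.0720e-06
Then add 0.0755 M of B.
Step 2:
                    B           M           G           J
  init         0.7128      0.3763       1.155  6.4964e-04
  Δ       -7.6798e-05 -3.8399e-05 -7.6798e-05  7.6798e-05
  eq           0.7127      0.3762       1.154  7.2644e-04
  solve Keq expr → x = 3.8399e-05; check Q = 2.0720e-06

Q₀ = 0.003943; Q > K (proceeds reverse)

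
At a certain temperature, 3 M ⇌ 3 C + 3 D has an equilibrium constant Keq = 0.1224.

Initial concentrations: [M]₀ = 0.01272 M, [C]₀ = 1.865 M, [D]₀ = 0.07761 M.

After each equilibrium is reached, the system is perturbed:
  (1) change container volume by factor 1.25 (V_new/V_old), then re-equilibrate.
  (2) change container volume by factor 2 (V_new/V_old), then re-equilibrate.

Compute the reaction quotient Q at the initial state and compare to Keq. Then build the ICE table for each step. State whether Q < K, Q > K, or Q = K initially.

Q₀ = 1473; Q > K (proceeds reverse)

Q₀ = 1473 vs Keq = 0.1224 ⇒ Q>K, reverse
Step 1:
                   M          C          D
  Initial    0.01272      1.865    0.07761
  Change     0.05814   -0.05814   -0.05814
  Equil      0.07086      1.807    0.01947
  solve Keq expr → x = -0.01938; check Q = 0.1224
Then change container volume by factor 1.25 (V_new/V_old).
Step 2:
                   M          C          D
  Initial    0.05669      1.445    0.01558
  Change   -0.002871   0.002871   0.002871
  Equil      0.05382      1.448    0.01845
  solve Keq expr → x = 9.5711e-04; check Q = 0.1224
Then change container volume by factor 2 (V_new/V_old).
Step 3:
                   M          C          D
  Initial    0.02691     0.7242   0.009224
  Change   -0.005407   0.005407   0.005407
  Equil       0.0215     0.7296    0.01463
  solve Keq expr → x = 0.001802; check Q = 0.1224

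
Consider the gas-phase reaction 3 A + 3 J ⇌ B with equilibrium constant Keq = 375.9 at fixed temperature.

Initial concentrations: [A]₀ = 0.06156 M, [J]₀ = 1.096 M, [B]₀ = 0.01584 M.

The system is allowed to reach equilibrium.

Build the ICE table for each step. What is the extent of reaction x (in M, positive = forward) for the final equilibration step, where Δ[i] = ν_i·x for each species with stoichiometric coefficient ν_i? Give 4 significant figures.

Q₀ = 51.57 vs Keq = 375.9 ⇒ Q<K, forward
Step 1:
                    A           J           B
  Initial     0.06156       1.096     0.01584
  Change      -0.0243     -0.0243    0.008099
  Equil       0.03726       1.072     0.02394
  solve Keq expr → x = 0.008099; check Q = 375.9

x = 0.008099 M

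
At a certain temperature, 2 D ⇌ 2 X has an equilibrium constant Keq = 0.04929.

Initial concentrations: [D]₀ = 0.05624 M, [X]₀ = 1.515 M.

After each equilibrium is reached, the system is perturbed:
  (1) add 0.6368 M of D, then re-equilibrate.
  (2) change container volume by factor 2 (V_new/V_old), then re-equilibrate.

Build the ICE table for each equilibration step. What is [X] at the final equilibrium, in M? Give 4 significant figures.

[X]_eq = 0.2006 M

Q₀ = 725.7 vs Keq = 0.04929 ⇒ Q>K, reverse
Step 1:
                    D           X
  Initial     0.05624       1.515
  Change         1.23       -1.23
  Equil         1.286      0.2855
  solve Keq expr → x = -0.6148; check Q = 0.04929
Then add 0.6368 M of D.
Step 2:
                    D           X
  Initial       1.923      0.2855
  Change      -0.1157      0.1157
  Equil         1.807      0.4012
  solve Keq expr → x = 0.05785; check Q = 0.04929
Then change container volume by factor 2 (V_new/V_old).
Step 3:
                    D           X
  Initial      0.9034      0.2006
  Change            0           0
  Equil        0.9034      0.2006
  solve Keq expr → x = 0; check Q = 0.04929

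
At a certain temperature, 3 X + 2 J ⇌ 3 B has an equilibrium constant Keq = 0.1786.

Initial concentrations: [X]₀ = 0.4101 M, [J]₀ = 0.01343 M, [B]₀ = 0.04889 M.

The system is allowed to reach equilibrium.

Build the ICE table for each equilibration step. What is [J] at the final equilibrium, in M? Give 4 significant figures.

Q₀ = 9.394 vs Keq = 0.1786 ⇒ Q>K, reverse
Step 1:
                   X          J          B
  Initial     0.4101    0.01343    0.04889
  Change     0.02513    0.01675   -0.02513
  Equil       0.4352    0.03018    0.02376
  solve Keq expr → x = -0.008377; check Q = 0.1786

[J]_eq = 0.03018 M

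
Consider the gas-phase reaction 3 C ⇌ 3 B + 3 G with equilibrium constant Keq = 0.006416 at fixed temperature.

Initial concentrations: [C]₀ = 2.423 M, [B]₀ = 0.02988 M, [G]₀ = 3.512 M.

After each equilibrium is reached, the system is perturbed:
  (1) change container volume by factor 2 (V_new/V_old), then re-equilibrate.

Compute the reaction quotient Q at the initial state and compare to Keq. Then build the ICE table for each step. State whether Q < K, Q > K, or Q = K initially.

Q₀ = 8.1235e-05 vs Keq = 0.006416 ⇒ Q<K, forward
Step 1:
                    C           B           G
  Initial       2.423     0.02988       3.512
  Change     -0.09044     0.09044     0.09044
  Equil         2.333      0.1203       3.602
  solve Keq expr → x = 0.03015; check Q = 0.006416
Then change container volume by factor 2 (V_new/V_old).
Step 2:
                    C           B           G
  Initial       1.166     0.06016       1.801
  Change     -0.05163     0.05163     0.05163
  Equil         1.115      0.1118       1.853
  solve Keq expr → x = 0.01721; check Q = 0.006416

Q₀ = 8.1235e-05; Q < K (proceeds forward)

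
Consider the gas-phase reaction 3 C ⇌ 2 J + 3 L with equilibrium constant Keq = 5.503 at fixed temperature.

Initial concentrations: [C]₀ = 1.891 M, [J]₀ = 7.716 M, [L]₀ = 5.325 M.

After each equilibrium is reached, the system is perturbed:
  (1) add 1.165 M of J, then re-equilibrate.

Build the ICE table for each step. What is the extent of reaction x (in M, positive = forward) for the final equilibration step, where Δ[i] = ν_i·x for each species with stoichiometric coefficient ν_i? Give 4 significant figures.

x = -0.0591 M

Q₀ = 1329 vs Keq = 5.503 ⇒ Q>K, reverse
Step 1:
                  C         J         L
  I           1.891     7.716     5.325
  C           2.785    -1.857    -2.785
  E           4.676     5.859      2.54
  solve Keq expr → x = -0.9283; check Q = 5.503
Then add 1.165 M of J.
Step 2:
                  C         J         L
  I           4.676     7.024      2.54
  C          0.1773   -0.1182   -0.1773
  E           4.853     6.906     2.363
  solve Keq expr → x = -0.0591; check Q = 5.503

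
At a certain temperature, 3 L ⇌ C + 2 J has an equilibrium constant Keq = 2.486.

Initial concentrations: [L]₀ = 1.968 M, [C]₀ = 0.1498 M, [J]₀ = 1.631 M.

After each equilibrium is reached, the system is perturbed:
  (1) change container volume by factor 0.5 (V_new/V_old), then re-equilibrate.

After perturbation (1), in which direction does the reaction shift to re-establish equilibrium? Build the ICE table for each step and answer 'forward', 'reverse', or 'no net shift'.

Direction: no net shift

Q₀ = 0.05228 vs Keq = 2.486 ⇒ Q<K, forward
Step 1:
                   L          C          J
  Initial      1.968     0.1498      1.631
  Change     -0.9716     0.3239     0.6477
  Equil       0.9964     0.4737      2.279
  solve Keq expr → x = 0.3239; check Q = 2.486
Then change container volume by factor 0.5 (V_new/V_old).
Step 2:
                   L          C          J
  Initial      1.993     0.9473      4.557
  Change           0          0          0
  Equil        1.993     0.9473      4.557
  solve Keq expr → x = 0; check Q = 2.486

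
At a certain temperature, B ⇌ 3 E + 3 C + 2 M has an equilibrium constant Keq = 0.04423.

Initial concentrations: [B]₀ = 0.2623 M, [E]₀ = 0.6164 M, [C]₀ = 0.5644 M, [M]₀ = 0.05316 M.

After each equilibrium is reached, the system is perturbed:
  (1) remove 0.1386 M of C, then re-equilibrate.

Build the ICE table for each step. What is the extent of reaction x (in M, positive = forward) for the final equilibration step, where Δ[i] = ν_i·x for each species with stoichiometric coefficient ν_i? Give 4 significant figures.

x = 0.01196 M

Q₀ = 4.5365e-04 vs Keq = 0.04423 ⇒ Q<K, forward
Step 1:
                  B         E         C         M
  Initial    0.2623    0.6164    0.5644   0.05316
  Change   -0.06714    0.2014    0.2014    0.1343
  Equil      0.1952    0.8178    0.7658    0.1874
  solve Keq expr → x = 0.06714; check Q = 0.04423
Then remove 0.1386 M of C.
Step 2:
                  B         E         C         M
  Initial    0.1952    0.8178    0.6272    0.1874
  Change   -0.01196   0.03587   0.03587   0.02391
  Equil      0.1832    0.8537    0.6631    0.2114
  solve Keq expr → x = 0.01196; check Q = 0.04423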